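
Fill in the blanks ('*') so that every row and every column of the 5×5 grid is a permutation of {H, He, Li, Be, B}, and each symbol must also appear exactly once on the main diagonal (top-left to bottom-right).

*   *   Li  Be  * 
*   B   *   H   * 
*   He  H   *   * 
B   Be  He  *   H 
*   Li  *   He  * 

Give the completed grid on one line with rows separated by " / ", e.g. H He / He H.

He H Li Be B / Li B Be H He / Be He H B Li / B Be He Li H / H Li B He Be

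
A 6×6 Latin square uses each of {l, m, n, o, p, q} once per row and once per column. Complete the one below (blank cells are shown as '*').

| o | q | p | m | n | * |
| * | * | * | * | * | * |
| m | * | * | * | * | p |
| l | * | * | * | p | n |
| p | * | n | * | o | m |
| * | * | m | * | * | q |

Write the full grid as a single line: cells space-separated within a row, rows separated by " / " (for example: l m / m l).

row 1 has {m,n,o,p,q}; column 6 has {m,n,p,q} — only l is left for (r1,c6).
row 2 is empty so far; column 6 has {l,m,n,p,q} — only o is left for (r2,c6).
row 5 has {m,n,o,p}; column 2 has {q} — only l is left for (r5,c2).
row 5 has {l,m,n,o,p}; column 4 has {m} — only q is left for (r5,c4).
row 6 has {m,q}; column 1 has {l,m,o,p} — only n is left for (r6,c1).
row 6 has {m,n,q}; column 5 has {n,o,p} — only l is left for (r6,c5).
row 2 has {o}; column 1 has {l,m,n,o,p} — only q is left for (r2,c1).
row 2 has {o,q}; column 3 has {m,n,p} — only l is left for (r2,c3).
row 2 has {l,o,q}; column 5 has {l,n,o,p} — only m is left for (r2,c5).
row 3 has {m,p}; column 5 has {l,m,n,o,p} — only q is left for (r3,c5).
row 4 has {l,n,p}; column 4 has {m,q} — only o is left for (r4,c4).
row 6 has {l,m,n,q}; column 4 has {m,o,q} — only p is left for (r6,c4).
row 2 has {l,m,o,q}; column 4 has {m,o,p,q} — only n is left for (r2,c4).
row 3 has {m,p,q}; column 3 has {l,m,n,p} — only o is left for (r3,c3).
row 3 has {m,o,p,q}; column 4 has {m,n,o,p,q} — only l is left for (r3,c4).
row 4 has {l,n,o,p}; column 2 has {l,q} — only m is left for (r4,c2).
row 4 has {l,m,n,o,p}; column 3 has {l,m,n,o,p} — only q is left for (r4,c3).
row 6 has {l,m,n,p,q}; column 2 has {l,m,q} — only o is left for (r6,c2).
row 2 has {l,m,n,o,q}; column 2 has {l,m,o,q} — only p is left for (r2,c2).
row 3 has {l,m,o,p,q}; column 2 has {l,m,o,p,q} — only n is left for (r3,c2).

o q p m n l / q p l n m o / m n o l q p / l m q o p n / p l n q o m / n o m p l q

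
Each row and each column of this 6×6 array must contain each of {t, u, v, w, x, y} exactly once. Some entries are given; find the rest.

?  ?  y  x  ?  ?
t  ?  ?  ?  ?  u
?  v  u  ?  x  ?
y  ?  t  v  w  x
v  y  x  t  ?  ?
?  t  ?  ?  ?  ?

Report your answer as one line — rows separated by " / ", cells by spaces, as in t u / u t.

u w y x t v / t x v w y u / w v u y x t / y u t v w x / v y x t u w / x t w u v y

row 3 has {u,v,x}; column 1 has {t,v,y} — only w is left for (r3,c1).
row 3 has {u,v,w,x}; column 4 has {t,v,x} — only y is left for (r3,c4).
row 3 has {u,v,w,x,y}; column 6 has {u,x} — only t is left for (r3,c6).
row 4 has {t,v,w,x,y}; column 2 has {t,v,y} — only u is left for (r4,c2).
row 5 has {t,v,x,y}; column 5 has {w,x} — only u is left for (r5,c5).
row 5 has {t,u,v,x,y}; column 6 has {t,u,x} — only w is left for (r5,c6).
row 1 has {x,y}; column 1 has {t,v,w,y} — only u is left for (r1,c1).
row 1 has {u,x,y}; column 2 has {t,u,v,y} — only w is left for (r1,c2).
row 1 has {u,w,x,y}; column 6 has {t,u,w,x} — only v is left for (r1,c6).
row 2 has {t,u}; column 2 has {t,u,v,w,y} — only x is left for (r2,c2).
row 2 has {t,u,x}; column 4 has {t,v,x,y} — only w is left for (r2,c4).
row 6 has {t}; column 1 has {t,u,v,w,y} — only x is left for (r6,c1).
row 6 has {t,x}; column 4 has {t,v,w,x,y} — only u is left for (r6,c4).
row 6 has {t,u,x}; column 6 has {t,u,v,w,x} — only y is left for (r6,c6).
row 1 has {u,v,w,x,y}; column 5 has {u,w,x} — only t is left for (r1,c5).
row 2 has {t,u,w,x}; column 3 has {t,u,x,y} — only v is left for (r2,c3).
row 2 has {t,u,v,w,x}; column 5 has {t,u,w,x} — only y is left for (r2,c5).
row 6 has {t,u,x,y}; column 3 has {t,u,v,x,y} — only w is left for (r6,c3).
row 6 has {t,u,w,x,y}; column 5 has {t,u,w,x,y} — only v is left for (r6,c5).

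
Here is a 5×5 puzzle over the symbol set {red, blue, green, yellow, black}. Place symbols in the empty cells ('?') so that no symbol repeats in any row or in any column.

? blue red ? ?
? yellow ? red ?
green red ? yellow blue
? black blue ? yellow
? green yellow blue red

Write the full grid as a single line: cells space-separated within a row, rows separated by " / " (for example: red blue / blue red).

yellow blue red black green / blue yellow green red black / green red black yellow blue / red black blue green yellow / black green yellow blue red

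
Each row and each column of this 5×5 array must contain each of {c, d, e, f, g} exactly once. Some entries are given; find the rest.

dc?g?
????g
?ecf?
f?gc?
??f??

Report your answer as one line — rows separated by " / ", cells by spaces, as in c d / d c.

d c e g f / c f d e g / g e c f d / f d g c e / e g f d c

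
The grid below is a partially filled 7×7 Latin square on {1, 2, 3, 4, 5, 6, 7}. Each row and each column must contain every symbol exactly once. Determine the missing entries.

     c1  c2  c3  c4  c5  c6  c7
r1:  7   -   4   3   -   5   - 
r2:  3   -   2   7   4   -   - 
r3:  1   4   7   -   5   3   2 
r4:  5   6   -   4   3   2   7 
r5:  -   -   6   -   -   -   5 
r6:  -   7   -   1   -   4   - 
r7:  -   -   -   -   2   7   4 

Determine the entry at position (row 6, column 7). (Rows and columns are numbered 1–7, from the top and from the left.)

3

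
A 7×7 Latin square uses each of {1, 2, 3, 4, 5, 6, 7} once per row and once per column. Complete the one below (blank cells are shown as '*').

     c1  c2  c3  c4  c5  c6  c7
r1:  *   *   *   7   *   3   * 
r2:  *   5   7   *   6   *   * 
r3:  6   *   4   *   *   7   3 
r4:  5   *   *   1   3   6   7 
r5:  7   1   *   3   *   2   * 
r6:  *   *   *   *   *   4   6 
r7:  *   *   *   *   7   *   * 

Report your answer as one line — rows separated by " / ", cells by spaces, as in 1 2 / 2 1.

4 6 5 7 2 3 1 / 3 5 7 4 6 1 2 / 6 2 4 5 1 7 3 / 5 4 2 1 3 6 7 / 7 1 6 3 4 2 5 / 1 7 3 2 5 4 6 / 2 3 1 6 7 5 4

At row 2, column 6: row 2 has {5,6,7}; column 6 has {2,3,4,6,7}; that leaves 1.
At row 3, column 2: row 3 has {3,4,6,7}; column 2 has {1,5}; that leaves 2.
At row 3, column 4: row 3 has {2,3,4,6,7}; column 4 has {1,3,7}; that leaves 5.
At row 3, column 5: row 3 has {2,3,4,5,6,7}; column 5 has {3,6,7}; that leaves 1.
At row 4, column 2: row 4 has {1,3,5,6,7}; column 2 has {1,2,5}; that leaves 4.
At row 4, column 3: row 4 has {1,3,4,5,6,7}; column 3 has {4,7}; that leaves 2.
At row 6, column 4: row 6 has {4,6}; column 4 has {1,3,5,7}; that leaves 2.
At row 6, column 5: row 6 has {2,4,6}; column 5 has {1,3,6,7}; that leaves 5.
At row 7, column 6: row 7 has {7}; column 6 has {1,2,3,4,6,7}; that leaves 5.
At row 1, column 2: row 1 has {3,7}; column 2 has {1,2,4,5}; that leaves 6.
At row 2, column 4: row 2 has {1,5,6,7}; column 4 has {1,2,3,5,7}; that leaves 4.
At row 2, column 7: row 2 has {1,4,5,6,7}; column 7 has {3,6,7}; that leaves 2.
At row 5, column 5: row 5 has {1,2,3,7}; column 5 has {1,3,5,6,7}; that leaves 4.
At row 5, column 7: row 5 has {1,2,3,4,7}; column 7 has {2,3,6,7}; that leaves 5.
At row 7, column 2: row 7 has {5,7}; column 2 has {1,2,4,5,6}; that leaves 3.
At row 7, column 4: row 7 has {3,5,7}; column 4 has {1,2,3,4,5,7}; that leaves 6.
At row 1, column 5: row 1 has {3,6,7}; column 5 has {1,3,4,5,6,7}; that leaves 2.
At row 2, column 1: row 2 has {1,2,4,5,6,7}; column 1 has {5,6,7}; that leaves 3.
At row 5, column 3: row 5 has {1,2,3,4,5,7}; column 3 has {2,4,7}; that leaves 6.
At row 6, column 1: row 6 has {2,4,5,6}; column 1 has {3,5,6,7}; that leaves 1.
At row 6, column 2: row 6 has {1,2,4,5,6}; column 2 has {1,2,3,4,5,6}; that leaves 7.
At row 6, column 3: row 6 has {1,2,4,5,6,7}; column 3 has {2,4,6,7}; that leaves 3.
At row 7, column 3: row 7 has {3,5,6,7}; column 3 has {2,3,4,6,7}; that leaves 1.
At row 7, column 7: row 7 has {1,3,5,6,7}; column 7 has {2,3,5,6,7}; that leaves 4.
At row 1, column 1: row 1 has {2,3,6,7}; column 1 has {1,3,5,6,7}; that leaves 4.
At row 1, column 3: row 1 has {2,3,4,6,7}; column 3 has {1,2,3,4,6,7}; that leaves 5.
At row 1, column 7: row 1 has {2,3,4,5,6,7}; column 7 has {2,3,4,5,6,7}; that leaves 1.
At row 7, column 1: row 7 has {1,3,4,5,6,7}; column 1 has {1,3,4,5,6,7}; that leaves 2.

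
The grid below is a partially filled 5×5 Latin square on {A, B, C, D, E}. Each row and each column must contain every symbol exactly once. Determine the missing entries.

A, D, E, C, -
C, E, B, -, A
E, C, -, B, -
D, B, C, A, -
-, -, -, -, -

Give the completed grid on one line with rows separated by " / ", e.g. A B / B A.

row 1 has {A,C,D,E}; column 5 has {A} — only B is left for (r1,c5).
row 2 has {A,B,C,E}; column 4 has {A,B,C} — only D is left for (r2,c4).
row 3 has {B,C,E}; column 5 has {A,B} — only D is left for (r3,c5).
row 4 has {A,B,C,D}; column 5 has {A,B,D} — only E is left for (r4,c5).
row 5 is empty so far; column 1 has {A,C,D,E} — only B is left for (r5,c1).
row 5 has {B}; column 2 has {B,C,D,E} — only A is left for (r5,c2).
row 5 has {A,B}; column 3 has {B,C,E} — only D is left for (r5,c3).
row 5 has {A,B,D}; column 4 has {A,B,C,D} — only E is left for (r5,c4).
row 5 has {A,B,D,E}; column 5 has {A,B,D,E} — only C is left for (r5,c5).
row 3 has {B,C,D,E}; column 3 has {B,C,D,E} — only A is left for (r3,c3).

A D E C B / C E B D A / E C A B D / D B C A E / B A D E C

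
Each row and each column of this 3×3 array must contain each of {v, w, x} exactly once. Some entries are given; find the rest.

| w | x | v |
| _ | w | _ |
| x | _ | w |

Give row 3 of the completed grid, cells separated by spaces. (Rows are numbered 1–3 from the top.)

x v w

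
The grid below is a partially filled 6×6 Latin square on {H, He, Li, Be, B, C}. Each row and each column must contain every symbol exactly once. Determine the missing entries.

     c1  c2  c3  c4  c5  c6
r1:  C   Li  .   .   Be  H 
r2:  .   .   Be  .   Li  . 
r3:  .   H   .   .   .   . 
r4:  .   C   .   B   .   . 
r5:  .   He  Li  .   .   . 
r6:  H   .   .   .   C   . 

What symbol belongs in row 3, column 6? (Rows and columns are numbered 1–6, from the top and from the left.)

At row 1, column 4: row 1 has {H,Li,Be,C}; column 4 has {B}; that leaves He.
At row 2, column 2: row 2 has {Li,Be}; column 2 has {H,He,Li,C}; that leaves B.
At row 6, column 2: row 6 has {H,C}; column 2 has {H,He,Li,B,C}; that leaves Be.
At row 6, column 4: row 6 has {H,Be,C}; column 4 has {He,B}; that leaves Li.
At row 1, column 3: row 1 has {H,He,Li,Be,C}; column 3 has {Li,Be}; that leaves B.
At row 2, column 1: row 2 has {Li,Be,B}; column 1 has {H,C}; that leaves He.
At row 2, column 6: row 2 has {He,Li,Be,B}; column 6 has {H}; that leaves C.
At row 6, column 3: row 6 has {H,Li,Be,C}; column 3 has {Li,Be,B}; that leaves He.
At row 6, column 6: row 6 has {H,He,Li,Be,C}; column 6 has {H,C}; that leaves B.
At row 2, column 4: row 2 has {He,Li,Be,B,C}; column 4 has {He,Li,B}; that leaves H.
At row 3, column 3: row 3 has {H}; column 3 has {He,Li,Be,B}; that leaves C.
At row 3, column 4: row 3 has {H,C}; column 4 has {H,He,Li,B}; that leaves Be.
At row 4, column 3: row 4 has {B,C}; column 3 has {He,Li,Be,B,C}; that leaves H.
At row 4, column 5: row 4 has {H,B,C}; column 5 has {Li,Be,C}; that leaves He.
At row 5, column 4: row 5 has {He,Li}; column 4 has {H,He,Li,Be,B}; that leaves C.
At row 5, column 6: row 5 has {He,Li,C}; column 6 has {H,B,C}; that leaves Be.
At row 3, column 5: row 3 has {H,Be,C}; column 5 has {He,Li,Be,C}; that leaves B.
At row 4, column 6: row 4 has {H,He,B,C}; column 6 has {H,Be,B,C}; that leaves Li.
At row 5, column 1: row 5 has {He,Li,Be,C}; column 1 has {H,He,C}; that leaves B.
At row 5, column 5: row 5 has {He,Li,Be,B,C}; column 5 has {He,Li,Be,B,C}; that leaves H.
At row 3, column 1: row 3 has {H,Be,B,C}; column 1 has {H,He,B,C}; that leaves Li.
At row 3, column 6: row 3 has {H,Li,Be,B,C}; column 6 has {H,Li,Be,B,C}; that leaves He.

He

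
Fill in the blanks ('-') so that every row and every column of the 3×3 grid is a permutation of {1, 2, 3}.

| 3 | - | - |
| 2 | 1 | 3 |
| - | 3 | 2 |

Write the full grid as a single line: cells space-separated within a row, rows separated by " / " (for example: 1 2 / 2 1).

3 2 1 / 2 1 3 / 1 3 2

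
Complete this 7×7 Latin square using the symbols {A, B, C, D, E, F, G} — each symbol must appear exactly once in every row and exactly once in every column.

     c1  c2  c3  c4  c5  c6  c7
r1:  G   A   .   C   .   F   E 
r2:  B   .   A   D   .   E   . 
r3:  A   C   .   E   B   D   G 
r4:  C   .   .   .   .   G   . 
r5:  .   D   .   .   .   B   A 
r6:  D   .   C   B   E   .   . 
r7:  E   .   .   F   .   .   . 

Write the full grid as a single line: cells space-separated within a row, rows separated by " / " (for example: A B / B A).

(r1,c5) = D
(r3,c3) = F
(r4,c4) = A
(r4,c5) = F
(r5,c1) = F
(r5,c4) = G
(r5,c5) = C
(r6,c6) = A
(r6,c7) = F
(r7,c6) = C
(r1,c3) = B
(r2,c5) = G
(r2,c7) = C
(r5,c3) = E
(r6,c2) = G
(r7,c2) = B
(r7,c5) = A
(r7,c7) = D
(r2,c2) = F
(r4,c2) = E
(r4,c3) = D
(r4,c7) = B
(r7,c3) = G

G A B C D F E / B F A D G E C / A C F E B D G / C E D A F G B / F D E G C B A / D G C B E A F / E B G F A C D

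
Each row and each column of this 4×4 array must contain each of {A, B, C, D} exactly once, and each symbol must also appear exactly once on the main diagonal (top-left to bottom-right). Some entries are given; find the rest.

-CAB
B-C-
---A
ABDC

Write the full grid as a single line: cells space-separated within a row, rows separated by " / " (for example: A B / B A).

D C A B / B A C D / C D B A / A B D C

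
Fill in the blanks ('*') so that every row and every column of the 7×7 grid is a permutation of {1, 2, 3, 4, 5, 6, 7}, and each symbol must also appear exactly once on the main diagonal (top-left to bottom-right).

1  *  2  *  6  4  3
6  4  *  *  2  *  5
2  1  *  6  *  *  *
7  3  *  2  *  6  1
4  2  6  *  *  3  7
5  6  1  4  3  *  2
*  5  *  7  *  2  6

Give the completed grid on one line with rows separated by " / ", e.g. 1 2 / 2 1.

1 7 2 5 6 4 3 / 6 4 7 3 2 1 5 / 2 1 3 6 7 5 4 / 7 3 5 2 4 6 1 / 4 2 6 1 5 3 7 / 5 6 1 4 3 7 2 / 3 5 4 7 1 2 6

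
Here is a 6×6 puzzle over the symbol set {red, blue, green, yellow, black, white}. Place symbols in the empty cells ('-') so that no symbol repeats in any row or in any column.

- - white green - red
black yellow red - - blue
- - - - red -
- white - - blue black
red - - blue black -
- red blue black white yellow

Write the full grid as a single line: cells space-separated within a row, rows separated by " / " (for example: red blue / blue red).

blue black white green yellow red / black yellow red white green blue / white blue black yellow red green / yellow white green red blue black / red green yellow blue black white / green red blue black white yellow

At row 1, column 5: row 1 has {red,green,white}; column 5 has {red,blue,black,white}; that leaves yellow.
At row 2, column 4: row 2 has {red,blue,yellow,black}; column 4 has {blue,green,black}; that leaves white.
At row 2, column 5: row 2 has {red,blue,yellow,black,white}; column 5 has {red,blue,yellow,black,white}; that leaves green.
At row 3, column 4: row 3 has {red}; column 4 has {blue,green,black,white}; that leaves yellow.
At row 4, column 4: row 4 has {blue,black,white}; column 4 has {blue,green,yellow,black,white}; that leaves red.
At row 5, column 2: row 5 has {red,blue,black}; column 2 has {red,yellow,white}; that leaves green.
At row 5, column 3: row 5 has {red,blue,green,black}; column 3 has {red,blue,white}; that leaves yellow.
At row 5, column 6: row 5 has {red,blue,green,yellow,black}; column 6 has {red,blue,yellow,black}; that leaves white.
At row 6, column 1: row 6 has {red,blue,yellow,black,white}; column 1 has {red,black}; that leaves green.
At row 1, column 1: row 1 has {red,green,yellow,white}; column 1 has {red,green,black}; that leaves blue.
At row 1, column 2: row 1 has {red,blue,green,yellow,white}; column 2 has {red,green,yellow,white}; that leaves black.
At row 3, column 1: row 3 has {red,yellow}; column 1 has {red,blue,green,black}; that leaves white.
At row 3, column 2: row 3 has {red,yellow,white}; column 2 has {red,green,yellow,black,white}; that leaves blue.
At row 3, column 6: row 3 has {red,blue,yellow,white}; column 6 has {red,blue,yellow,black,white}; that leaves green.
At row 4, column 1: row 4 has {red,blue,black,white}; column 1 has {red,blue,green,black,white}; that leaves yellow.
At row 4, column 3: row 4 has {red,blue,yellow,black,white}; column 3 has {red,blue,yellow,white}; that leaves green.
At row 3, column 3: row 3 has {red,blue,green,yellow,white}; column 3 has {red,blue,green,yellow,white}; that leaves black.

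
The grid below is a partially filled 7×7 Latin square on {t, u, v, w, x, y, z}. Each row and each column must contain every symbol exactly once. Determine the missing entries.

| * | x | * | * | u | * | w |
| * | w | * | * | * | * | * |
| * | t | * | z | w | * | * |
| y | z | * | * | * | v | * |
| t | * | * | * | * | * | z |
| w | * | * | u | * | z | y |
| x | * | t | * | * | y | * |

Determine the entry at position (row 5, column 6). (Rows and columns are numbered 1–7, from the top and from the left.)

(r1,c6): row 1 has {u,w,x}; column 6 has {v,y,z}, so it must be t.
(r6,c2): row 6 has {u,w,y,z}; column 2 has {t,w,x,z}, so it must be v.
(r6,c3): row 6 has {u,v,w,y,z}; column 3 has {t}, so it must be x.
(r6,c5): row 6 has {u,v,w,x,y,z}; column 5 has {u,w}, so it must be t.
(r7,c2): row 7 has {t,x,y}; column 2 has {t,v,w,x,z}, so it must be u.
(r7,c7): row 7 has {t,u,x,y}; column 7 has {w,y,z}, so it must be v.
(r4,c5): row 4 has {v,y,z}; column 5 has {t,u,w}, so it must be x.
(r5,c2): row 5 has {t,z}; column 2 has {t,u,v,w,x,z}, so it must be y.
(r5,c5): row 5 has {t,y,z}; column 5 has {t,u,w,x}, so it must be v.
(r7,c4): row 7 has {t,u,v,x,y}; column 4 has {u,z}, so it must be w.
(r7,c5): row 7 has {t,u,v,w,x,y}; column 5 has {t,u,v,w,x}, so it must be z.
(r2,c5): row 2 has {w}; column 5 has {t,u,v,w,x,z}, so it must be y.
(r4,c4): row 4 has {v,x,y,z}; column 4 has {u,w,z}, so it must be t.
(r4,c7): row 4 has {t,v,x,y,z}; column 7 has {v,w,y,z}, so it must be u.
(r5,c4): row 5 has {t,v,y,z}; column 4 has {t,u,w,z}, so it must be x.
(r2,c4): row 2 has {w,y}; column 4 has {t,u,w,x,z}, so it must be v.
(r3,c7): row 3 has {t,w,z}; column 7 has {u,v,w,y,z}, so it must be x.
(r4,c3): row 4 has {t,u,v,x,y,z}; column 3 has {t,x}, so it must be w.
(r5,c3): row 5 has {t,v,x,y,z}; column 3 has {t,w,x}, so it must be u.
(r5,c6): row 5 has {t,u,v,x,y,z}; column 6 has {t,v,y,z}, so it must be w.

w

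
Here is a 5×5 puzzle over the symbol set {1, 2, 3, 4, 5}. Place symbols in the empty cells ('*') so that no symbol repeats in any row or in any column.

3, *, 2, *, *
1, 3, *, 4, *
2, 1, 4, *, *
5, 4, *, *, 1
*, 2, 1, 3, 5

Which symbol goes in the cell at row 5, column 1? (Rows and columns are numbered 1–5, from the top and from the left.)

(r1,c2): row 1 has {2,3}; column 2 has {1,2,3,4}, so it must be 5.
(r1,c4): row 1 has {2,3,5}; column 4 has {3,4}, so it must be 1.
(r1,c5): row 1 has {1,2,3,5}; column 5 has {1,5}, so it must be 4.
(r2,c3): row 2 has {1,3,4}; column 3 has {1,2,4}, so it must be 5.
(r2,c5): row 2 has {1,3,4,5}; column 5 has {1,4,5}, so it must be 2.
(r3,c4): row 3 has {1,2,4}; column 4 has {1,3,4}, so it must be 5.
(r3,c5): row 3 has {1,2,4,5}; column 5 has {1,2,4,5}, so it must be 3.
(r4,c3): row 4 has {1,4,5}; column 3 has {1,2,4,5}, so it must be 3.
(r4,c4): row 4 has {1,3,4,5}; column 4 has {1,3,4,5}, so it must be 2.
(r5,c1): row 5 has {1,2,3,5}; column 1 has {1,2,3,5}, so it must be 4.

4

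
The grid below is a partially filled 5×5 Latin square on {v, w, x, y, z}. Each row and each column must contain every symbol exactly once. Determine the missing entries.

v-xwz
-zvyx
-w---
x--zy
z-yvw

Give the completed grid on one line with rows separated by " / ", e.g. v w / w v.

v y x w z / w z v y x / y w z x v / x v w z y / z x y v w

(r1,c2): row 1 has {v,w,x,z}; column 2 has {w,z}, so it must be y.
(r2,c1): row 2 has {v,x,y,z}; column 1 has {v,x,z}, so it must be w.
(r3,c1): row 3 has {w}; column 1 has {v,w,x,z}, so it must be y.
(r3,c3): row 3 has {w,y}; column 3 has {v,x,y}, so it must be z.
(r3,c4): row 3 has {w,y,z}; column 4 has {v,w,y,z}, so it must be x.
(r3,c5): row 3 has {w,x,y,z}; column 5 has {w,x,y,z}, so it must be v.
(r4,c2): row 4 has {x,y,z}; column 2 has {w,y,z}, so it must be v.
(r4,c3): row 4 has {v,x,y,z}; column 3 has {v,x,y,z}, so it must be w.
(r5,c2): row 5 has {v,w,y,z}; column 2 has {v,w,y,z}, so it must be x.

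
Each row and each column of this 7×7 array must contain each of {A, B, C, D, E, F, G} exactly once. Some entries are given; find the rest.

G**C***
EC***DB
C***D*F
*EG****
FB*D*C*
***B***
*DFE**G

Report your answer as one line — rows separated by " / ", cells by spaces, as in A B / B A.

(r2,c3) = A
(r5,c3) = E
(r5,c7) = A
(r3,c3) = B
(r5,c5) = G
(r1,c3) = D
(r1,c7) = E
(r2,c5) = F
(r6,c3) = C
(r6,c7) = D
(r2,c4) = G
(r3,c4) = A
(r4,c4) = F
(r4,c7) = C
(r6,c1) = A
(r6,c5) = E
(r7,c1) = B
(r7,c6) = A
(r3,c2) = G
(r3,c6) = E
(r4,c1) = D
(r4,c6) = B
(r6,c2) = F
(r6,c6) = G
(r7,c5) = C
(r1,c2) = A
(r1,c5) = B
(r1,c6) = F
(r4,c5) = A

G A D C B F E / E C A G F D B / C G B A D E F / D E G F A B C / F B E D G C A / A F C B E G D / B D F E C A G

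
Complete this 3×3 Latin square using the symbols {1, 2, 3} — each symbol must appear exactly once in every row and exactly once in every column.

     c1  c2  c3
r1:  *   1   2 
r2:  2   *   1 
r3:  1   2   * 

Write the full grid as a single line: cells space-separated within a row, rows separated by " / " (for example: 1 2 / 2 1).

3 1 2 / 2 3 1 / 1 2 3

(r1,c1) = 3
(r2,c2) = 3
(r3,c3) = 3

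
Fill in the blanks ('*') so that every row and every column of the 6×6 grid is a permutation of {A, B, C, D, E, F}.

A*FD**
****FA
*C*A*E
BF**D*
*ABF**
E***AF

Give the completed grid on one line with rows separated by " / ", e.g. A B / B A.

A E F D C B / D B E C F A / F C D A B E / B F A E D C / C A B F E D / E D C B A F

(r3,c3) = D
(r3,c5) = B
(r4,c6) = C
(r5,c6) = D
(r6,c3) = C
(r6,c4) = B
(r1,c6) = B
(r2,c3) = E
(r2,c4) = C
(r3,c1) = F
(r4,c3) = A
(r4,c4) = E
(r5,c1) = C
(r5,c5) = E
(r6,c2) = D
(r1,c2) = E
(r1,c5) = C
(r2,c1) = D
(r2,c2) = B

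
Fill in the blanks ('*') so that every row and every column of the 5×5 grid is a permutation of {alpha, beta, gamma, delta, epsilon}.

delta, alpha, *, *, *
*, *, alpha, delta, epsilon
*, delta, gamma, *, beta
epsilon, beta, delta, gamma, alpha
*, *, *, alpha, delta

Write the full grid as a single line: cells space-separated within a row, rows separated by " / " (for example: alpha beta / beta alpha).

delta alpha epsilon beta gamma / beta gamma alpha delta epsilon / alpha delta gamma epsilon beta / epsilon beta delta gamma alpha / gamma epsilon beta alpha delta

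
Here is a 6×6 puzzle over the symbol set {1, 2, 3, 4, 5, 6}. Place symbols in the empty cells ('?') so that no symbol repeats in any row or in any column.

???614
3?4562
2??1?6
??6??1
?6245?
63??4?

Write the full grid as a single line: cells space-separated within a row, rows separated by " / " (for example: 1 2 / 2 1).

5 2 3 6 1 4 / 3 1 4 5 6 2 / 2 4 5 1 3 6 / 4 5 6 3 2 1 / 1 6 2 4 5 3 / 6 3 1 2 4 5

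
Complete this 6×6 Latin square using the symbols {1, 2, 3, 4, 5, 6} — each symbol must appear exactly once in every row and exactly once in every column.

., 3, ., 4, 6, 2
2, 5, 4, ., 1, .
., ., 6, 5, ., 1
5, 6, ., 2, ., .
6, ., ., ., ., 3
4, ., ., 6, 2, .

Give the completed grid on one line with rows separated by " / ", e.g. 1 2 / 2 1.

Cell (r1,c1): row 1 has {2,3,4,6}; column 1 has {2,4,5,6} → 1.
Cell (r1,c3): row 1 has {1,2,3,4,6}; column 3 has {4,6} → 5.
Cell (r2,c4): row 2 has {1,2,4,5}; column 4 has {2,4,5,6} → 3.
Cell (r2,c6): row 2 has {1,2,3,4,5}; column 6 has {1,2,3} → 6.
Cell (r3,c1): row 3 has {1,5,6}; column 1 has {1,2,4,5,6} → 3.
Cell (r3,c5): row 3 has {1,3,5,6}; column 5 has {1,2,6} → 4.
Cell (r4,c5): row 4 has {2,5,6}; column 5 has {1,2,4,6} → 3.
Cell (r4,c6): row 4 has {2,3,5,6}; column 6 has {1,2,3,6} → 4.
Cell (r5,c4): row 5 has {3,6}; column 4 has {2,3,4,5,6} → 1.
Cell (r5,c5): row 5 has {1,3,6}; column 5 has {1,2,3,4,6} → 5.
Cell (r6,c2): row 6 has {2,4,6}; column 2 has {3,5,6} → 1.
Cell (r6,c3): row 6 has {1,2,4,6}; column 3 has {4,5,6} → 3.
Cell (r6,c6): row 6 has {1,2,3,4,6}; column 6 has {1,2,3,4,6} → 5.
Cell (r3,c2): row 3 has {1,3,4,5,6}; column 2 has {1,3,5,6} → 2.
Cell (r4,c3): row 4 has {2,3,4,5,6}; column 3 has {3,4,5,6} → 1.
Cell (r5,c2): row 5 has {1,3,5,6}; column 2 has {1,2,3,5,6} → 4.
Cell (r5,c3): row 5 has {1,3,4,5,6}; column 3 has {1,3,4,5,6} → 2.

1 3 5 4 6 2 / 2 5 4 3 1 6 / 3 2 6 5 4 1 / 5 6 1 2 3 4 / 6 4 2 1 5 3 / 4 1 3 6 2 5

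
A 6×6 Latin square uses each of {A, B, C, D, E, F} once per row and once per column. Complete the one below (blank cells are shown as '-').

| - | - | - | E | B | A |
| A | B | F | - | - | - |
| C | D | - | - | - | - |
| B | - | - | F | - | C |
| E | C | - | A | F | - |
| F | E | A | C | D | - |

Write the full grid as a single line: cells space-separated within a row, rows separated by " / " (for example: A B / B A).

D F C E B A / A B F D C E / C D E B A F / B A D F E C / E C B A F D / F E A C D B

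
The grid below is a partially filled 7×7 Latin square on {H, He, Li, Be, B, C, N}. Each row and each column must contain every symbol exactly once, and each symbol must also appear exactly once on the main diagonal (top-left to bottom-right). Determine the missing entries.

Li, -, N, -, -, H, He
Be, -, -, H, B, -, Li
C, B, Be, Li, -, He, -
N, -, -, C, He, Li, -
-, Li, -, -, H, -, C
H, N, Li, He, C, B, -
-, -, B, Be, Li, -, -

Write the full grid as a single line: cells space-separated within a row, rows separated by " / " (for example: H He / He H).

Li C N B Be H He / Be He C H B N Li / C B Be Li N He H / N Be H C He Li B / B Li He N H Be C / H N Li He C B Be / He H B Be Li C N

(r1,c4) = B
(r1,c5) = Be
(r2,c2) = He
(r2,c3) = C
(r2,c6) = N
(r3,c5) = N
(r3,c7) = H
(r4,c3) = H
(r5,c3) = He
(r5,c4) = N
(r5,c6) = Be
(r6,c7) = Be
(r7,c1) = He
(r7,c6) = C
(r7,c7) = N
(r1,c2) = C
(r4,c2) = Be
(r4,c7) = B
(r5,c1) = B
(r7,c2) = H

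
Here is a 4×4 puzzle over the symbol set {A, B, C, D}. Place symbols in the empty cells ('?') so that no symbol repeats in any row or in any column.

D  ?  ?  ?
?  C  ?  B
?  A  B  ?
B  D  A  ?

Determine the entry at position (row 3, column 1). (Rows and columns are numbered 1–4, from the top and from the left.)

Cell (r1,c2): row 1 has {D}; column 2 has {A,C,D} → B.
Cell (r1,c3): row 1 has {B,D}; column 3 has {A,B} → C.
Cell (r1,c4): row 1 has {B,C,D}; column 4 has {B} → A.
Cell (r2,c1): row 2 has {B,C}; column 1 has {B,D} → A.
Cell (r2,c3): row 2 has {A,B,C}; column 3 has {A,B,C} → D.
Cell (r3,c1): row 3 has {A,B}; column 1 has {A,B,D} → C.

C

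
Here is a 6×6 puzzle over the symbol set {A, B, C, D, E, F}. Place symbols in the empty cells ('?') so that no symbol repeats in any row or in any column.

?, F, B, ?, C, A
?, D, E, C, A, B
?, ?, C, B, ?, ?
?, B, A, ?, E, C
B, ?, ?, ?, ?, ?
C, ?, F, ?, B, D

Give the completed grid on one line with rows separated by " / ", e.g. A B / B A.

(r2,c1) = F
(r4,c1) = D
(r4,c4) = F
(r5,c3) = D
(r5,c5) = F
(r5,c6) = E
(r1,c1) = E
(r1,c4) = D
(r3,c1) = A
(r3,c2) = E
(r3,c5) = D
(r3,c6) = F
(r5,c4) = A
(r6,c2) = A
(r6,c4) = E
(r5,c2) = C

E F B D C A / F D E C A B / A E C B D F / D B A F E C / B C D A F E / C A F E B D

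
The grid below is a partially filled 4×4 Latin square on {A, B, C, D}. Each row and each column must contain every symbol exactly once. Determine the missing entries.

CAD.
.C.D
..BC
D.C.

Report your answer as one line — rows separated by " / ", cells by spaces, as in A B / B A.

C A D B / B C A D / A D B C / D B C A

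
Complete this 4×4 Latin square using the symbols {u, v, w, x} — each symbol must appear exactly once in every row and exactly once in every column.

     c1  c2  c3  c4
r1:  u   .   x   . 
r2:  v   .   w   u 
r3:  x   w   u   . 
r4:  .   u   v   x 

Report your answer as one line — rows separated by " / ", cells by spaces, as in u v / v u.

At row 1, column 2: row 1 has {u,x}; column 2 has {u,w}; that leaves v.
At row 1, column 4: row 1 has {u,v,x}; column 4 has {u,x}; that leaves w.
At row 2, column 2: row 2 has {u,v,w}; column 2 has {u,v,w}; that leaves x.
At row 3, column 4: row 3 has {u,w,x}; column 4 has {u,w,x}; that leaves v.
At row 4, column 1: row 4 has {u,v,x}; column 1 has {u,v,x}; that leaves w.

u v x w / v x w u / x w u v / w u v x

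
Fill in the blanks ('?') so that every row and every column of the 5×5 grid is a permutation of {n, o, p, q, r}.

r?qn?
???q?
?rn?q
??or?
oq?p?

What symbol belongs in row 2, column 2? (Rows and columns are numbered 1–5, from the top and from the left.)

o

(r3,c1) = p
(r3,c4) = o
(r5,c3) = r
(r5,c5) = n
(r2,c1) = n
(r2,c3) = p
(r4,c1) = q
(r4,c5) = p
(r1,c5) = o
(r2,c2) = o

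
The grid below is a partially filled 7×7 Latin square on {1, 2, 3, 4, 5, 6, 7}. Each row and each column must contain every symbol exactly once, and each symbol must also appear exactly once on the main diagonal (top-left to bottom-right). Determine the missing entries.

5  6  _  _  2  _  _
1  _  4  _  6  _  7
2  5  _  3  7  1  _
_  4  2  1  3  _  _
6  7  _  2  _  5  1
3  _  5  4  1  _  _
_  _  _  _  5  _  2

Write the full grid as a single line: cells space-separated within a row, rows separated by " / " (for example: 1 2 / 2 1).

row 1 has {2,5,6}; column 4 has {1,2,3,4} — only 7 is left for (r1,c4).
row 2 has {1,4,6,7}; column 2 has {4,5,6,7}; the diagonal has {1,2,5} — only 3 is left for (r2,c2).
row 2 has {1,3,4,6,7}; column 4 has {1,2,3,4,7} — only 5 is left for (r2,c4).
row 2 has {1,3,4,5,6,7}; column 6 has {1,5} — only 2 is left for (r2,c6).
row 3 has {1,2,3,5,7}; column 3 has {2,4,5}; the diagonal has {1,2,3,5} — only 6 is left for (r3,c3).
row 3 has {1,2,3,5,6,7}; column 7 has {1,2,7} — only 4 is left for (r3,c7).
row 4 has {1,2,3,4}; column 1 has {1,2,3,5,6} — only 7 is left for (r4,c1).
row 4 has {1,2,3,4,7}; column 6 has {1,2,5} — only 6 is left for (r4,c6).
row 4 has {1,2,3,4,6,7}; column 7 has {1,2,4,7} — only 5 is left for (r4,c7).
row 5 has {1,2,5,6,7}; column 3 has {2,4,5,6} — only 3 is left for (r5,c3).
row 5 has {1,2,3,5,6,7}; column 5 has {1,2,3,5,6,7}; the diagonal has {1,2,3,5,6} — only 4 is left for (r5,c5).
row 6 has {1,3,4,5}; column 2 has {3,4,5,6,7} — only 2 is left for (r6,c2).
row 6 has {1,2,3,4,5}; column 6 has {1,2,5,6}; the diagonal has {1,2,3,4,5,6} — only 7 is left for (r6,c6).
row 6 has {1,2,3,4,5,7}; column 7 has {1,2,4,5,7} — only 6 is left for (r6,c7).
row 7 has {2,5}; column 1 has {1,2,3,5,6,7} — only 4 is left for (r7,c1).
row 7 has {2,4,5}; column 2 has {2,3,4,5,6,7} — only 1 is left for (r7,c2).
row 7 has {1,2,4,5}; column 3 has {2,3,4,5,6} — only 7 is left for (r7,c3).
row 7 has {1,2,4,5,7}; column 4 has {1,2,3,4,5,7} — only 6 is left for (r7,c4).
row 7 has {1,2,4,5,6,7}; column 6 has {1,2,5,6,7} — only 3 is left for (r7,c6).
row 1 has {2,5,6,7}; column 3 has {2,3,4,5,6,7} — only 1 is left for (r1,c3).
row 1 has {1,2,5,6,7}; column 6 has {1,2,3,5,6,7} — only 4 is left for (r1,c6).
row 1 has {1,2,4,5,6,7}; column 7 has {1,2,4,5,6,7} — only 3 is left for (r1,c7).

5 6 1 7 2 4 3 / 1 3 4 5 6 2 7 / 2 5 6 3 7 1 4 / 7 4 2 1 3 6 5 / 6 7 3 2 4 5 1 / 3 2 5 4 1 7 6 / 4 1 7 6 5 3 2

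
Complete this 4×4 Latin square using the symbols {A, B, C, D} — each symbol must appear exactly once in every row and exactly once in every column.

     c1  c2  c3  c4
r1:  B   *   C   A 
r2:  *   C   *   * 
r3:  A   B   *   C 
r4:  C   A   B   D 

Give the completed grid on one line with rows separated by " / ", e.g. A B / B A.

At row 1, column 2: row 1 has {A,B,C}; column 2 has {A,B,C}; that leaves D.
At row 2, column 1: row 2 has {C}; column 1 has {A,B,C}; that leaves D.
At row 2, column 3: row 2 has {C,D}; column 3 has {B,C}; that leaves A.
At row 2, column 4: row 2 has {A,C,D}; column 4 has {A,C,D}; that leaves B.
At row 3, column 3: row 3 has {A,B,C}; column 3 has {A,B,C}; that leaves D.

B D C A / D C A B / A B D C / C A B D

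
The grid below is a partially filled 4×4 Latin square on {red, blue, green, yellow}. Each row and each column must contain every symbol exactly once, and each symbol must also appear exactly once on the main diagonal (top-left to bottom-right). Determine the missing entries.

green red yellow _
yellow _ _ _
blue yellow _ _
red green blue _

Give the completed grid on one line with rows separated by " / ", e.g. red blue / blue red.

(r1,c4): row 1 has {red,green,yellow}; column 4 is empty so far, so it must be blue.
(r2,c2): row 2 has {yellow}; column 2 has {red,green,yellow}; the diagonal has {green}, so it must be blue.
(r3,c3): row 3 has {blue,yellow}; column 3 has {blue,yellow}; the diagonal has {blue,green}, so it must be red.
(r3,c4): row 3 has {red,blue,yellow}; column 4 has {blue}, so it must be green.
(r4,c4): row 4 has {red,blue,green}; column 4 has {blue,green}; the diagonal has {red,blue,green}, so it must be yellow.
(r2,c3): row 2 has {blue,yellow}; column 3 has {red,blue,yellow}, so it must be green.
(r2,c4): row 2 has {blue,green,yellow}; column 4 has {blue,green,yellow}, so it must be red.

green red yellow blue / yellow blue green red / blue yellow red green / red green blue yellow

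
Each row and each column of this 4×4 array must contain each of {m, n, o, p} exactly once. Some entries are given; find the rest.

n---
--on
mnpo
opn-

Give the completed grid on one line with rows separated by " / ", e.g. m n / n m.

n o m p / p m o n / m n p o / o p n m

(r1,c3) = m
(r1,c4) = p
(r2,c1) = p
(r2,c2) = m
(r4,c4) = m
(r1,c2) = o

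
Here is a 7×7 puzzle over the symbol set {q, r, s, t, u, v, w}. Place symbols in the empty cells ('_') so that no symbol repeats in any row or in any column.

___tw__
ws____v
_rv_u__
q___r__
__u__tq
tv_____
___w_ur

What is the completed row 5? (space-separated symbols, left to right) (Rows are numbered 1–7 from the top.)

(r3,c1): row 3 has {r,u,v}; column 1 has {q,t,w}, so it must be s.
(r3,c4): row 3 has {r,s,u,v}; column 4 has {t,w}, so it must be q.
(r3,c6): row 3 has {q,r,s,u,v}; column 6 has {t,u}, so it must be w.
(r3,c7): row 3 has {q,r,s,u,v,w}; column 7 has {q,r,v}, so it must be t.
(r5,c2): row 5 has {q,t,u}; column 2 has {r,s,v}, so it must be w.
(r7,c1): row 7 has {r,u,w}; column 1 has {q,s,t,w}, so it must be v.
(r5,c1): row 5 has {q,t,u,w}; column 1 has {q,s,t,v,w}, so it must be r.
(r1,c1): row 1 has {t,w}; column 1 has {q,r,s,t,v,w}, so it must be u.
(r1,c2): row 1 has {t,u,w}; column 2 has {r,s,v,w}, so it must be q.
(r1,c7): row 1 has {q,t,u,w}; column 7 has {q,r,t,v}, so it must be s.
(r7,c2): row 7 has {r,u,v,w}; column 2 has {q,r,s,v,w}, so it must be t.
(r1,c3): row 1 has {q,s,t,u,w}; column 3 has {u,v}, so it must be r.
(r1,c6): row 1 has {q,r,s,t,u,w}; column 6 has {t,u,w}, so it must be v.
(r4,c2): row 4 has {q,r}; column 2 has {q,r,s,t,v,w}, so it must be u.
(r4,c6): row 4 has {q,r,u}; column 6 has {t,u,v,w}, so it must be s.
(r4,c7): row 4 has {q,r,s,u}; column 7 has {q,r,s,t,v}, so it must be w.
(r6,c7): row 6 has {t,v}; column 7 has {q,r,s,t,v,w}, so it must be u.
(r4,c3): row 4 has {q,r,s,u,w}; column 3 has {r,u,v}, so it must be t.
(r4,c4): row 4 has {q,r,s,t,u,w}; column 4 has {q,t,w}, so it must be v.
(r5,c4): row 5 has {q,r,t,u,w}; column 4 has {q,t,v,w}, so it must be s.
(r5,c5): row 5 has {q,r,s,t,u,w}; column 5 has {r,u,w}, so it must be v.

r w u s v t q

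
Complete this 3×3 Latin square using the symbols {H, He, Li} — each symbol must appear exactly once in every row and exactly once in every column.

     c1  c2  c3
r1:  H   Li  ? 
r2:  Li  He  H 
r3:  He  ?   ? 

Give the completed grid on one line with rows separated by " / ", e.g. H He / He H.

(r1,c3) = He
(r3,c2) = H
(r3,c3) = Li

H Li He / Li He H / He H Li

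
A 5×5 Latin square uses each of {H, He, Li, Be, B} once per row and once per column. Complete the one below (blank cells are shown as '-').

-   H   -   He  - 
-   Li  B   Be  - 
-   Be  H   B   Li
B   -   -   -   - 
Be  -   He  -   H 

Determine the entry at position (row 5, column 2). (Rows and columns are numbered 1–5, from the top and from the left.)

B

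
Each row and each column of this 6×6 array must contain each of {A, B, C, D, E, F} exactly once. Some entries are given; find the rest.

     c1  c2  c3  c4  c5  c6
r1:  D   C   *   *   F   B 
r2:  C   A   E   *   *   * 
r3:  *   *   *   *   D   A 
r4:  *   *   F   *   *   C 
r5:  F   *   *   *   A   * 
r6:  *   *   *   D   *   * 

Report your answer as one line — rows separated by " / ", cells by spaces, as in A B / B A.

(r1,c3) = A
(r1,c4) = E
(r2,c5) = B
(r4,c5) = E
(r6,c5) = C
(r2,c4) = F
(r2,c6) = D
(r5,c6) = E
(r6,c3) = B
(r6,c6) = F
(r3,c3) = C
(r3,c4) = B
(r4,c4) = A
(r5,c3) = D
(r5,c4) = C
(r6,c2) = E
(r3,c1) = E
(r3,c2) = F
(r4,c1) = B
(r4,c2) = D
(r5,c2) = B
(r6,c1) = A

D C A E F B / C A E F B D / E F C B D A / B D F A E C / F B D C A E / A E B D C F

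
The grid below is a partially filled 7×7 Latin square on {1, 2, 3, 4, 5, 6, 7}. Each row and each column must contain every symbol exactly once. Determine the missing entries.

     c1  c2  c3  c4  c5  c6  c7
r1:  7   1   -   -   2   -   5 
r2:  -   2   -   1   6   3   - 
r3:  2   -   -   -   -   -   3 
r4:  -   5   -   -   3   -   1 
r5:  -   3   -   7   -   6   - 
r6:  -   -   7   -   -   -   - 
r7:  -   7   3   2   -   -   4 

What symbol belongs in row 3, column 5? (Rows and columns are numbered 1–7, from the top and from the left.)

7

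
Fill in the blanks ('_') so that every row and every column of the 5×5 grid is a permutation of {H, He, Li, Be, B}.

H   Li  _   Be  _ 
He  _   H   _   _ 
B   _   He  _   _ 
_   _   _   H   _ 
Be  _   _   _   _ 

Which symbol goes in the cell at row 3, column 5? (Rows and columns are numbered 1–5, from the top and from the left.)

Be

At row 1, column 3: row 1 has {H,Li,Be}; column 3 has {H,He}; that leaves B.
At row 1, column 5: row 1 has {H,Li,Be,B}; column 5 is empty so far; that leaves He.
At row 3, column 4: row 3 has {He,B}; column 4 has {H,Be}; that leaves Li.
At row 4, column 1: row 4 has {H}; column 1 has {H,He,Be,B}; that leaves Li.
At row 4, column 3: row 4 has {H,Li}; column 3 has {H,He,B}; that leaves Be.
At row 4, column 5: row 4 has {H,Li,Be}; column 5 has {He}; that leaves B.
At row 5, column 3: row 5 has {Be}; column 3 has {H,He,Be,B}; that leaves Li.
At row 5, column 5: row 5 has {Li,Be}; column 5 has {He,B}; that leaves H.
At row 2, column 4: row 2 has {H,He}; column 4 has {H,Li,Be}; that leaves B.
At row 3, column 5: row 3 has {He,Li,B}; column 5 has {H,He,B}; that leaves Be.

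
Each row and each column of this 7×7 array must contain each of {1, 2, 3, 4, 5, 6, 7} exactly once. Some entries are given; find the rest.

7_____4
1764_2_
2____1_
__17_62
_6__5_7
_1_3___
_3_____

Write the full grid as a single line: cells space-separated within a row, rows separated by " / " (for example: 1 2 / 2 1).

7 2 3 6 1 5 4 / 1 7 6 4 3 2 5 / 2 4 7 5 6 1 3 / 3 5 1 7 4 6 2 / 4 6 2 1 5 3 7 / 5 1 4 3 2 7 6 / 6 3 5 2 7 4 1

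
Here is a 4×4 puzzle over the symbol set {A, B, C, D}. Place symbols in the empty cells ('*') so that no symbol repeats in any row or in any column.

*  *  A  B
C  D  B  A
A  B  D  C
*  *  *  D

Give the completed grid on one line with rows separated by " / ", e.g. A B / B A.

D C A B / C D B A / A B D C / B A C D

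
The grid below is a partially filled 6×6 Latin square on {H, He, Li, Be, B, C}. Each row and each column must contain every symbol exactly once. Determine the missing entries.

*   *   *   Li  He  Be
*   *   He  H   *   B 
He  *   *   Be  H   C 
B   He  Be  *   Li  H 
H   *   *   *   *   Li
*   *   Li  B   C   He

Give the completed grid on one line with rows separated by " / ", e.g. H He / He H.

C B H Li He Be / Li C He H Be B / He Li B Be H C / B He Be C Li H / H Be C He B Li / Be H Li B C He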